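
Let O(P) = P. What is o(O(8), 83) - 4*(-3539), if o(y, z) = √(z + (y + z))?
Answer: 14156 + √174 ≈ 14169.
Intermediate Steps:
o(y, z) = √(y + 2*z)
o(O(8), 83) - 4*(-3539) = √(8 + 2*83) - 4*(-3539) = √(8 + 166) - 1*(-14156) = √174 + 14156 = 14156 + √174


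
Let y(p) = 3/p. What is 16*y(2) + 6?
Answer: 30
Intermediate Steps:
16*y(2) + 6 = 16*(3/2) + 6 = 24 + 6 = 30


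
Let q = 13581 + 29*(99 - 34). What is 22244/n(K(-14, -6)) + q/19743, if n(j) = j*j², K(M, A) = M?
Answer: -99181147/13543698 ≈ -7.3230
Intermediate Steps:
n(j) = j³
q = 15466 (q = 13581 + 29*65 = 13581 + 1885 = 15466)
22244/n(K(-14, -6)) + q/19743 = 22244/((-14)³) + 15466/19743 = 22244/(-2744) + 15466*(1/19743) = 22244*(-1/2744) + 15466/19743 = -5561/686 + 15466/19743 = -99181147/13543698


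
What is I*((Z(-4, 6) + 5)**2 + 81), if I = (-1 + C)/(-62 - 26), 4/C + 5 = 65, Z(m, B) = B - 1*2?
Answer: 189/110 ≈ 1.7182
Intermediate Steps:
Z(m, B) = -2 + B (Z(m, B) = B - 2 = -2 + B)
C = 1/15 (C = 4/(-5 + 65) = 4/60 = 4*(1/60) = 1/15 ≈ 0.066667)
I = 7/660 (I = (-1 + 1/15)/(-62 - 26) = -14/15/(-88) = -14/15*(-1/88) = 7/660 ≈ 0.010606)
I*((Z(-4, 6) + 5)**2 + 81) = 7*(((-2 + 6) + 5)**2 + 81)/660 = 7*((4 + 5)**2 + 81)/660 = 7*(9**2 + 81)/660 = 7*(81 + 81)/660 = (7/660)*162 = 189/110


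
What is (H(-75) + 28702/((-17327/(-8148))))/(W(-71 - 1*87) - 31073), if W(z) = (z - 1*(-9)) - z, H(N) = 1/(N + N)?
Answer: -35079567073/80736889200 ≈ -0.43449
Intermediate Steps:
H(N) = 1/(2*N)
W(z) = 9 (W(z) = (z + 9) - z = (9 + z) - z = 9)
(H(-75) + 28702/((-17327/(-8148))))/(W(-71 - 1*87) - 31073) = ((½)/(-75) + 28702/((-17327/(-8148))))/(9 - 31073) = ((½)*(-1/75) + 28702/((-17327*(-1/8148))))/(-31064) = (-1/150 + 28702/(17327/8148))*(-1/31064) = (-1/150 + 28702*(8148/17327))*(-1/31064) = (-1/150 + 233863896/17327)*(-1/31064) = (35079567073/2599050)*(-1/31064) = -35079567073/80736889200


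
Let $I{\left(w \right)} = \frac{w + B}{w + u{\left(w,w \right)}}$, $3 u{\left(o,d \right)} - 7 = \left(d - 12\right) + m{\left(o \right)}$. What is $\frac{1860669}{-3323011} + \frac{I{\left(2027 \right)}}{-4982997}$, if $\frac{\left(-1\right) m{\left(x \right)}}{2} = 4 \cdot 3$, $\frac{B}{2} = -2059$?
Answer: $- \frac{8322900938916716}{14864061833934377} \approx -0.55993$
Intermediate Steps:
$B = -4118$ ($B = 2 \left(-2059\right) = -4118$)
$m{\left(x \right)} = -24$ ($m{\left(x \right)} = - 2 \cdot 4 \cdot 3 = \left(-2\right) 12 = -24$)
$u{\left(o,d \right)} = - \frac{29}{3} + \frac{d}{3}$ ($u{\left(o,d \right)} = \frac{7}{3} + \frac{\left(d - 12\right) - 24}{3} = \frac{7}{3} + \frac{\left(-12 + d\right) - 24}{3} = \frac{7}{3} + \frac{-36 + d}{3} = \frac{7}{3} + \left(-12 + \frac{d}{3}\right) = - \frac{29}{3} + \frac{d}{3}$)
$I{\left(w \right)} = \frac{-4118 + w}{- \frac{29}{3} + \frac{4 w}{3}}$ ($I{\left(w \right)} = \frac{w - 4118}{w + \left(- \frac{29}{3} + \frac{w}{3}\right)} = \frac{-4118 + w}{- \frac{29}{3} + \frac{4 w}{3}}$)
$\frac{1860669}{-3323011} + \frac{I{\left(2027 \right)}}{-4982997} = \frac{1860669}{-3323011} + \frac{3 \frac{1}{-29 + 4 \cdot 2027} \left(-4118 + 2027\right)}{-4982997} = 1860669 \left(- \frac{1}{3323011}\right) + 3 \frac{1}{-29 + 8108} \left(-2091\right) \left(- \frac{1}{4982997}\right) = - \frac{1860669}{3323011} + 3 \cdot \frac{1}{8079} \left(-2091\right) \left(- \frac{1}{4982997}\right) = - \frac{1860669}{3323011} - - \frac{697}{4473070307} = - \frac{1860669}{3323011} + \frac{697}{4473070307} = - \frac{8322900938916716}{14864061833934377}$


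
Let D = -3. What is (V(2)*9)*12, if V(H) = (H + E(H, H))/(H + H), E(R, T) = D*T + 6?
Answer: 54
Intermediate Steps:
E(R, T) = 6 - 3*T (E(R, T) = -3*T + 6 = 6 - 3*T)
V(H) = (6 - 2*H)/(2*H) (V(H) = (H + (6 - 3*H))/(H + H) = (6 - 2*H)/((2*H)) = (6 - 2*H)*(1/(2*H)) = (6 - 2*H)/(2*H))
(V(2)*9)*12 = (((3 - 1*2)/2)*9)*12 = (((3 - 2)/2)*9)*12 = (((1/2)*1)*9)*12 = ((1/2)*9)*12 = (9/2)*12 = 54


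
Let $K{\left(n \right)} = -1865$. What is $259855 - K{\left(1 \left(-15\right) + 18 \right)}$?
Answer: $261720$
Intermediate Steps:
$259855 - K{\left(1 \left(-15\right) + 18 \right)} = 259855 - -1865 = 259855 + 1865 = 261720$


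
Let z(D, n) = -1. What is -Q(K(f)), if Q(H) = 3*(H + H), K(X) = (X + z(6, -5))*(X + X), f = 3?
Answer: -72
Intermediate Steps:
K(X) = 2*X*(-1 + X) (K(X) = (X - 1)*(X + X) = (-1 + X)*(2*X) = 2*X*(-1 + X))
Q(H) = 6*H (Q(H) = 3*(2*H) = 6*H)
-Q(K(f)) = -6*2*3*(-1 + 3) = -6*2*3*2 = -6*12 = -1*72 = -72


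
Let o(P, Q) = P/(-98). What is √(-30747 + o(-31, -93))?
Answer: 5*I*√241054/14 ≈ 175.35*I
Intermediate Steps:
o(P, Q) = -P/98 (o(P, Q) = P*(-1/98) = -P/98)
√(-30747 + o(-31, -93)) = √(-30747 - 1/98*(-31)) = √(-30747 + 31/98) = √(-3013175/98) = 5*I*√241054/14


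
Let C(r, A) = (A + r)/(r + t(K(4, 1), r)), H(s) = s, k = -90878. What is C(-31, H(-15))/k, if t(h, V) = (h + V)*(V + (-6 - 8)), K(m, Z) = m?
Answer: 23/53799776 ≈ 4.2751e-7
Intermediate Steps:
t(h, V) = (-14 + V)*(V + h) (t(h, V) = (V + h)*(V - 14) = (V + h)*(-14 + V) = (-14 + V)*(V + h))
C(r, A) = (A + r)/(-56 + r² - 9*r) (C(r, A) = (A + r)/(r + (r² - 14*r - 14*4 + r*4)) = (A + r)/(r + (r² - 14*r - 56 + 4*r)) = (A + r)/(r + (-56 + r² - 10*r)) = (A + r)/(-56 + r² - 9*r))
C(-31, H(-15))/k = ((-15 - 31)/(-56 + (-31)² - 9*(-31)))/(-90878) = (-46/(-56 + 961 + 279))*(-1/90878) = (-46/1184)*(-1/90878) = ((1/1184)*(-46))*(-1/90878) = -23/592*(-1/90878) = 23/53799776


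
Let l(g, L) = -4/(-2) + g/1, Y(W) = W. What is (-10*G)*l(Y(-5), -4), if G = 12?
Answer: 360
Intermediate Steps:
l(g, L) = 2 + g (l(g, L) = -4*(-1/2) + g*1 = 2 + g)
(-10*G)*l(Y(-5), -4) = (-10*12)*(2 - 5) = -120*(-3) = 360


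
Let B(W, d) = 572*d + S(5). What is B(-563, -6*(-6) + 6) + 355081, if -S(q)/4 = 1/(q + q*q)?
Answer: 5686573/15 ≈ 3.7911e+5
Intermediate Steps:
S(q) = -4/(q + q**2) (S(q) = -4/(q + q*q) = -4/(q + q**2))
B(W, d) = -2/15 + 572*d (B(W, d) = 572*d - 4/(5*(1 + 5)) = 572*d - 4*1/5/6 = 572*d - 4*1/5*1/6 = 572*d - 2/15 = -2/15 + 572*d)
B(-563, -6*(-6) + 6) + 355081 = (-2/15 + 572*(-6*(-6) + 6)) + 355081 = (-2/15 + 572*(36 + 6)) + 355081 = (-2/15 + 572*42) + 355081 = (-2/15 + 24024) + 355081 = 360358/15 + 355081 = 5686573/15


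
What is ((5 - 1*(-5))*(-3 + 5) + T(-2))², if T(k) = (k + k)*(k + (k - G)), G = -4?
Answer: 400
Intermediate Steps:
T(k) = 2*k*(4 + 2*k) (T(k) = (k + k)*(k + (k - 1*(-4))) = (2*k)*(k + (k + 4)) = (2*k)*(k + (4 + k)) = (2*k)*(4 + 2*k) = 2*k*(4 + 2*k))
((5 - 1*(-5))*(-3 + 5) + T(-2))² = ((5 - 1*(-5))*(-3 + 5) + 4*(-2)*(2 - 2))² = ((5 + 5)*2 + 4*(-2)*0)² = (10*2 + 0)² = (20 + 0)² = 20² = 400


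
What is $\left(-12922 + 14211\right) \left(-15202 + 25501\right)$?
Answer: $13275411$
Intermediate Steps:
$\left(-12922 + 14211\right) \left(-15202 + 25501\right) = 1289 \cdot 10299 = 13275411$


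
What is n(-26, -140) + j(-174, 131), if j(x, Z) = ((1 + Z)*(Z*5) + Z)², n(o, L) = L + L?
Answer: 7498001001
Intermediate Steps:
n(o, L) = 2*L
j(x, Z) = (Z + 5*Z*(1 + Z))² (j(x, Z) = ((1 + Z)*(5*Z) + Z)² = (5*Z*(1 + Z) + Z)² = (Z + 5*Z*(1 + Z))²)
n(-26, -140) + j(-174, 131) = 2*(-140) + 131²*(6 + 5*131)² = -280 + 17161*(6 + 655)² = -280 + 17161*661² = -280 + 17161*436921 = -280 + 7498001281 = 7498001001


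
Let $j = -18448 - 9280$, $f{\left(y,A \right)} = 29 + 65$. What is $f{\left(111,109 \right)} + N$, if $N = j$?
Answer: $-27634$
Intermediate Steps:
$f{\left(y,A \right)} = 94$
$j = -27728$
$N = -27728$
$f{\left(111,109 \right)} + N = 94 - 27728 = -27634$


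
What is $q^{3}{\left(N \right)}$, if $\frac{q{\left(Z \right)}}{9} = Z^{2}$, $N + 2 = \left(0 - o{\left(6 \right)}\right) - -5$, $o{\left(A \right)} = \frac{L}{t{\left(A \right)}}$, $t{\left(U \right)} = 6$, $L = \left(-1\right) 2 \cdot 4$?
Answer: $4826809$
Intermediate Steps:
$L = -8$ ($L = \left(-2\right) 4 = -8$)
$o{\left(A \right)} = - \frac{4}{3}$ ($o{\left(A \right)} = - \frac{8}{6} = \left(-8\right) \frac{1}{6} = - \frac{4}{3}$)
$N = \frac{13}{3}$ ($N = -2 + \left(\left(0 - - \frac{4}{3}\right) - -5\right) = -2 + \left(\left(0 + \frac{4}{3}\right) + 5\right) = -2 + \left(\frac{4}{3} + 5\right) = -2 + \frac{19}{3} = \frac{13}{3} \approx 4.3333$)
$q{\left(Z \right)} = 9 Z^{2}$
$q^{3}{\left(N \right)} = \left(9 \left(\frac{13}{3}\right)^{2}\right)^{3} = \left(9 \cdot \frac{169}{9}\right)^{3} = 169^{3} = 4826809$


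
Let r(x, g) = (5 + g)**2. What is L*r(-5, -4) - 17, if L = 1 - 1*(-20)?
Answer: 4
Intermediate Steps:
L = 21 (L = 1 + 20 = 21)
L*r(-5, -4) - 17 = 21*(5 - 4)**2 - 17 = 21*1**2 - 17 = 21*1 - 17 = 21 - 17 = 4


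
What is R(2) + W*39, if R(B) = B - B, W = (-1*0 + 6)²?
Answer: 1404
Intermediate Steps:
W = 36 (W = (0 + 6)² = 6² = 36)
R(B) = 0
R(2) + W*39 = 0 + 36*39 = 0 + 1404 = 1404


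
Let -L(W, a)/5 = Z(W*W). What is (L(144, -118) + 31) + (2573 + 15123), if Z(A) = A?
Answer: -85953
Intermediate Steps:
L(W, a) = -5*W**2 (L(W, a) = -5*W*W = -5*W**2)
(L(144, -118) + 31) + (2573 + 15123) = (-5*144**2 + 31) + (2573 + 15123) = (-5*20736 + 31) + 17696 = (-103680 + 31) + 17696 = -103649 + 17696 = -85953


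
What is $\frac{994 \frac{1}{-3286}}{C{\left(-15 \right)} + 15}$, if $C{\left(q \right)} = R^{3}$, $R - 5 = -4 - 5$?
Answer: $\frac{71}{11501} \approx 0.0061734$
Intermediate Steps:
$R = -4$ ($R = 5 - 9 = -4$)
$C{\left(q \right)} = -64$ ($C{\left(q \right)} = \left(-4\right)^{3} = -64$)
$\frac{994 \frac{1}{-3286}}{C{\left(-15 \right)} + 15} = \frac{994 \frac{1}{-3286}}{-64 + 15} = \frac{994 \left(- \frac{1}{3286}\right)}{-49} = \left(- \frac{497}{1643}\right) \left(- \frac{1}{49}\right) = \frac{71}{11501}$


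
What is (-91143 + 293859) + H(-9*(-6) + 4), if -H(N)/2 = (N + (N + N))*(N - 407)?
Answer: 324168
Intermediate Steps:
H(N) = -6*N*(-407 + N) (H(N) = -2*(N + (N + N))*(N - 407) = -2*(N + 2*N)*(-407 + N) = -2*3*N*(-407 + N) = -6*N*(-407 + N))
(-91143 + 293859) + H(-9*(-6) + 4) = (-91143 + 293859) + 6*(-9*(-6) + 4)*(407 - (-9*(-6) + 4)) = 202716 + 6*(54 + 4)*(407 - (54 + 4)) = 202716 + 6*58*(407 - 1*58) = 202716 + 6*58*(407 - 58) = 202716 + 6*58*349 = 202716 + 121452 = 324168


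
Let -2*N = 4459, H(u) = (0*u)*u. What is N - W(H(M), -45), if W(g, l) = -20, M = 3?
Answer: -4419/2 ≈ -2209.5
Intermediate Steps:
H(u) = 0 (H(u) = 0*u = 0)
N = -4459/2 (N = -½*4459 = -4459/2 ≈ -2229.5)
N - W(H(M), -45) = -4459/2 - 1*(-20) = -4459/2 + 20 = -4419/2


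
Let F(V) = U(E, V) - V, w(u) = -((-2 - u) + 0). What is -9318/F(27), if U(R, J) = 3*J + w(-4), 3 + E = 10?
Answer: -4659/26 ≈ -179.19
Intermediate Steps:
w(u) = 2 + u (w(u) = -(-2 - u) = 2 + u)
E = 7 (E = -3 + 10 = 7)
U(R, J) = -2 + 3*J (U(R, J) = 3*J + (2 - 4) = 3*J - 2 = -2 + 3*J)
F(V) = -2 + 2*V (F(V) = (-2 + 3*V) - V = -2 + 2*V)
-9318/F(27) = -9318/(-2 + 2*27) = -9318/(-2 + 54) = -9318/52 = -9318*1/52 = -4659/26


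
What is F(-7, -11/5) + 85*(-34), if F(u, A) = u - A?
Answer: -14474/5 ≈ -2894.8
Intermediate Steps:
F(-7, -11/5) + 85*(-34) = (-7 - (-11)/5) + 85*(-34) = (-7 - (-11)/5) - 2890 = (-7 - 1*(-11/5)) - 2890 = (-7 + 11/5) - 2890 = -24/5 - 2890 = -14474/5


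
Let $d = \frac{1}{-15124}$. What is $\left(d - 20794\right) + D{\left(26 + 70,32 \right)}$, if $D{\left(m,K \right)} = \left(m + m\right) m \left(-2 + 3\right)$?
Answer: $- \frac{35722889}{15124} \approx -2362.0$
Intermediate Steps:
$D{\left(m,K \right)} = 2 m^{2}$ ($D{\left(m,K \right)} = 2 m m 1 = 2 m m = 2 m^{2}$)
$d = - \frac{1}{15124} \approx -6.612 \cdot 10^{-5}$
$\left(d - 20794\right) + D{\left(26 + 70,32 \right)} = \left(- \frac{1}{15124} - 20794\right) + 2 \left(26 + 70\right)^{2} = - \frac{314488457}{15124} + 2 \cdot 96^{2} = - \frac{314488457}{15124} + 2 \cdot 9216 = - \frac{314488457}{15124} + 18432 = - \frac{35722889}{15124}$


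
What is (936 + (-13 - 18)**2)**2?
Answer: 3598609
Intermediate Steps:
(936 + (-13 - 18)**2)**2 = (936 + (-31)**2)**2 = (936 + 961)**2 = 1897**2 = 3598609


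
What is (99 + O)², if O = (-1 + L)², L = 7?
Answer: 18225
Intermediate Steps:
O = 36 (O = (-1 + 7)² = 6² = 36)
(99 + O)² = (99 + 36)² = 135² = 18225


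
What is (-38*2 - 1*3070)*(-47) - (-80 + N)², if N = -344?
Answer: -31914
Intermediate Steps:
(-38*2 - 1*3070)*(-47) - (-80 + N)² = (-38*2 - 1*3070)*(-47) - (-80 - 344)² = (-76 - 3070)*(-47) - 1*(-424)² = -3146*(-47) - 1*179776 = 147862 - 179776 = -31914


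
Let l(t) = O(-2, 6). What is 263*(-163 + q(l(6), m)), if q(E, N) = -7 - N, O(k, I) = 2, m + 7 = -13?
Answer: -39450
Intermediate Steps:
m = -20 (m = -7 - 13 = -20)
l(t) = 2
263*(-163 + q(l(6), m)) = 263*(-163 + (-7 - 1*(-20))) = 263*(-163 + (-7 + 20)) = 263*(-163 + 13) = 263*(-150) = -39450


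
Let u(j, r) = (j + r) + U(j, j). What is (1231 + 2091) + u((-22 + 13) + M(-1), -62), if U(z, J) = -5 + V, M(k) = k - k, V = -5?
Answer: 3241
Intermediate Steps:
M(k) = 0
U(z, J) = -10 (U(z, J) = -5 - 5 = -10)
u(j, r) = -10 + j + r (u(j, r) = (j + r) - 10 = -10 + j + r)
(1231 + 2091) + u((-22 + 13) + M(-1), -62) = (1231 + 2091) + (-10 + ((-22 + 13) + 0) - 62) = 3322 + (-10 + (-9 + 0) - 62) = 3322 + (-10 - 9 - 62) = 3322 - 81 = 3241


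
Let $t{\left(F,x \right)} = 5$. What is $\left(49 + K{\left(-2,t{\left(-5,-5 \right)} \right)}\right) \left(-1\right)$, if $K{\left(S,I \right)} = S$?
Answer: $-47$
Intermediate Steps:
$\left(49 + K{\left(-2,t{\left(-5,-5 \right)} \right)}\right) \left(-1\right) = \left(49 - 2\right) \left(-1\right) = 47 \left(-1\right) = -47$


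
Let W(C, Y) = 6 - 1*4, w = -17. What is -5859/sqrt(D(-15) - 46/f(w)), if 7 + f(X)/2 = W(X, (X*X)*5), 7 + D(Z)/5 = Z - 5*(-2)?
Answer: 5859*I*sqrt(1385)/277 ≈ 787.17*I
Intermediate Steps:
D(Z) = 15 + 5*Z (D(Z) = -35 + 5*(Z - 5*(-2)) = -35 + 5*(Z + 10) = -35 + 5*(10 + Z) = -35 + (50 + 5*Z) = 15 + 5*Z)
W(C, Y) = 2 (W(C, Y) = 6 - 4 = 2)
f(X) = -10 (f(X) = -14 + 2*2 = -14 + 4 = -10)
-5859/sqrt(D(-15) - 46/f(w)) = -5859/sqrt((15 + 5*(-15)) - 46/(-10)) = -5859/sqrt((15 - 75) - 46*(-1/10)) = -5859/sqrt(-60 + 23/5) = -5859*(-I*sqrt(1385)/277) = -(-5859)*I*sqrt(1385)/277 = 5859*I*sqrt(1385)/277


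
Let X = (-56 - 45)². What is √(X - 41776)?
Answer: 5*I*√1263 ≈ 177.69*I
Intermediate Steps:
X = 10201 (X = (-101)² = 10201)
√(X - 41776) = √(10201 - 41776) = √(-31575) = 5*I*√1263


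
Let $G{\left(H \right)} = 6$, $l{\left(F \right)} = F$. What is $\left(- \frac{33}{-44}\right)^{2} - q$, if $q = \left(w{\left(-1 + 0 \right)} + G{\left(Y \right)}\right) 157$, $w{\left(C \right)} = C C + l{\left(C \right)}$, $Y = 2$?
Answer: $- \frac{15063}{16} \approx -941.44$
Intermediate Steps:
$w{\left(C \right)} = C + C^{2}$ ($w{\left(C \right)} = C C + C = C^{2} + C = C + C^{2}$)
$q = 942$ ($q = \left(\left(-1 + 0\right) \left(1 + \left(-1 + 0\right)\right) + 6\right) 157 = \left(- (1 - 1) + 6\right) 157 = \left(\left(-1\right) 0 + 6\right) 157 = \left(0 + 6\right) 157 = 6 \cdot 157 = 942$)
$\left(- \frac{33}{-44}\right)^{2} - q = \left(- \frac{33}{-44}\right)^{2} - 942 = \left(\left(-33\right) \left(- \frac{1}{44}\right)\right)^{2} - 942 = \left(\frac{3}{4}\right)^{2} - 942 = \frac{9}{16} - 942 = - \frac{15063}{16}$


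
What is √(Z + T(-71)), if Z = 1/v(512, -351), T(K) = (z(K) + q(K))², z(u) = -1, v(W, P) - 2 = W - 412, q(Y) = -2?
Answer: √93738/102 ≈ 3.0016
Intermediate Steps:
v(W, P) = -410 + W (v(W, P) = 2 + (W - 412) = 2 + (-412 + W) = -410 + W)
T(K) = 9 (T(K) = (-1 - 2)² = (-3)² = 9)
Z = 1/102 (Z = 1/(-410 + 512) = 1/102 ≈ 0.0098039)
√(Z + T(-71)) = √(1/102 + 9) = √(919/102) = √93738/102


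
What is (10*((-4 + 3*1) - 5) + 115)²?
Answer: 3025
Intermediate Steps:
(10*((-4 + 3*1) - 5) + 115)² = (10*((-4 + 3) - 5) + 115)² = (10*(-1 - 5) + 115)² = (10*(-6) + 115)² = (-60 + 115)² = 55² = 3025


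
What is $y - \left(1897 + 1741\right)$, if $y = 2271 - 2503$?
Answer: $-3870$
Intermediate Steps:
$y = -232$
$y - \left(1897 + 1741\right) = -232 - \left(1897 + 1741\right) = -232 - 3638 = -3870$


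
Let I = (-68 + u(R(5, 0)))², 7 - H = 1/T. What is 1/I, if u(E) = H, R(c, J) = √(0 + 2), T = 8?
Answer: 64/239121 ≈ 0.00026765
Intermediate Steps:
R(c, J) = √2
H = 55/8 (H = 7 - 1/8 = 7 - 1*⅛ = 7 - ⅛ = 55/8 ≈ 6.8750)
u(E) = 55/8
I = 239121/64 (I = (-68 + 55/8)² = (-489/8)² = 239121/64 ≈ 3736.3)
1/I = 1/(239121/64) = 64/239121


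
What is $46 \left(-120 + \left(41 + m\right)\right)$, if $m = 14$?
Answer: $-2990$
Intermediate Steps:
$46 \left(-120 + \left(41 + m\right)\right) = 46 \left(-120 + \left(41 + 14\right)\right) = 46 \left(-120 + 55\right) = 46 \left(-65\right) = -2990$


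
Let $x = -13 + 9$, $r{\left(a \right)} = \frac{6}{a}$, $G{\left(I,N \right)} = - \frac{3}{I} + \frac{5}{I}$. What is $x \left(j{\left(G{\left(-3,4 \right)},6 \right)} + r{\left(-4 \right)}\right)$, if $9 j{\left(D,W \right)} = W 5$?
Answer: $- \frac{22}{3} \approx -7.3333$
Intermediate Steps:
$G{\left(I,N \right)} = \frac{2}{I}$
$j{\left(D,W \right)} = \frac{5 W}{9}$ ($j{\left(D,W \right)} = \frac{W 5}{9} = \frac{5 W}{9}$)
$x = -4$
$x \left(j{\left(G{\left(-3,4 \right)},6 \right)} + r{\left(-4 \right)}\right) = - 4 \left(\frac{5}{9} \cdot 6 + \frac{6}{-4}\right) = - 4 \left(\frac{10}{3} + 6 \left(- \frac{1}{4}\right)\right) = - 4 \left(\frac{10}{3} - \frac{3}{2}\right) = \left(-4\right) \frac{11}{6} = - \frac{22}{3}$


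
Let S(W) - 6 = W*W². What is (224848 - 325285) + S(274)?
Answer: 20470393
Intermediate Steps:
S(W) = 6 + W³ (S(W) = 6 + W*W² = 6 + W³)
(224848 - 325285) + S(274) = (224848 - 325285) + (6 + 274³) = -100437 + (6 + 20570824) = -100437 + 20570830 = 20470393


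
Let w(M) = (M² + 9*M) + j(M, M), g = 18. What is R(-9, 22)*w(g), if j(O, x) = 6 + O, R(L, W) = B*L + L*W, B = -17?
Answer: -22950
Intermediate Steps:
R(L, W) = -17*L + L*W
w(M) = 6 + M² + 10*M (w(M) = (M² + 9*M) + (6 + M) = 6 + M² + 10*M)
R(-9, 22)*w(g) = (-9*(-17 + 22))*(6 + 18² + 10*18) = (-9*5)*(6 + 324 + 180) = -45*510 = -22950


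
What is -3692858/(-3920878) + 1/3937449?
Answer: 559247844620/593779121547 ≈ 0.94184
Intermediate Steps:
-3692858/(-3920878) + 1/3937449 = -3692858*(-1/3920878) + 1/3937449 = 142033/150803 + 1/3937449 = 559247844620/593779121547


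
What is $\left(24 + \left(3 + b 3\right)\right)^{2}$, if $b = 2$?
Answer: $1089$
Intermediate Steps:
$\left(24 + \left(3 + b 3\right)\right)^{2} = \left(24 + \left(3 + 2 \cdot 3\right)\right)^{2} = \left(24 + \left(3 + 6\right)\right)^{2} = \left(24 + 9\right)^{2} = 33^{2} = 1089$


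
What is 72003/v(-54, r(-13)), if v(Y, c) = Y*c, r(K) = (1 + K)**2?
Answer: -24001/2592 ≈ -9.2596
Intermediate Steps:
72003/v(-54, r(-13)) = 72003/((-54*(1 - 13)**2)) = 72003/((-54*(-12)**2)) = 72003/((-54*144)) = 72003/(-7776) = 72003*(-1/7776) = -24001/2592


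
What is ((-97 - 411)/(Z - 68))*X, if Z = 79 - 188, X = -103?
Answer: -52324/177 ≈ -295.62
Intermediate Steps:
Z = -109
((-97 - 411)/(Z - 68))*X = ((-97 - 411)/(-109 - 68))*(-103) = -508/(-177)*(-103) = -508*(-1/177)*(-103) = (508/177)*(-103) = -52324/177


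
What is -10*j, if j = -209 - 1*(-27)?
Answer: 1820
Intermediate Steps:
j = -182 (j = -209 + 27 = -182)
-10*j = -10*(-182) = 1820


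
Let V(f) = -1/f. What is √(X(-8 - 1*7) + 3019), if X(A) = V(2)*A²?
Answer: √11626/2 ≈ 53.912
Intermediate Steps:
X(A) = -A²/2 (X(A) = (-1/2)*A² = (-1*½)*A² = -A²/2)
√(X(-8 - 1*7) + 3019) = √(-(-8 - 1*7)²/2 + 3019) = √(-(-8 - 7)²/2 + 3019) = √(-½*(-15)² + 3019) = √(-½*225 + 3019) = √(-225/2 + 3019) = √(5813/2) = √11626/2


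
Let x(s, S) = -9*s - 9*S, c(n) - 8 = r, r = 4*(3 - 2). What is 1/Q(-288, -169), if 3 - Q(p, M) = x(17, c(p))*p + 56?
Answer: -1/75221 ≈ -1.3294e-5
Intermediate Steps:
r = 4 (r = 4*1 = 4)
c(n) = 12 (c(n) = 8 + 4 = 12)
x(s, S) = -9*S - 9*s
Q(p, M) = -53 + 261*p (Q(p, M) = 3 - ((-9*12 - 9*17)*p + 56) = 3 - ((-108 - 153)*p + 56) = 3 - (-261*p + 56) = 3 - (56 - 261*p) = 3 + (-56 + 261*p) = -53 + 261*p)
1/Q(-288, -169) = 1/(-53 + 261*(-288)) = 1/(-53 - 75168) = 1/(-75221) = -1/75221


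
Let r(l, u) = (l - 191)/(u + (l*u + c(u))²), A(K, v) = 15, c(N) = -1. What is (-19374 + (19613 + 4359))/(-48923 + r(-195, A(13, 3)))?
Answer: -39365735618/418853824579 ≈ -0.093984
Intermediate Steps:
r(l, u) = (-191 + l)/(u + (-1 + l*u)²) (r(l, u) = (l - 191)/(u + (l*u - 1)²) = (-191 + l)/(u + (-1 + l*u)²))
(-19374 + (19613 + 4359))/(-48923 + r(-195, A(13, 3))) = (-19374 + (19613 + 4359))/(-48923 + (-191 - 195)/(15 + (-1 - 195*15)²)) = (-19374 + 23972)/(-48923 - 386/(15 + (-1 - 2925)²)) = 4598/(-48923 - 386/(15 + (-2926)²)) = 4598/(-48923 - 386/(15 + 8561476)) = 4598/(-48923 - 386/8561491) = 4598/(-418853824579/8561491) = 4598*(-8561491/418853824579) = -39365735618/418853824579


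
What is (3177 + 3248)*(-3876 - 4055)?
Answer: -50956675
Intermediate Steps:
(3177 + 3248)*(-3876 - 4055) = 6425*(-7931) = -50956675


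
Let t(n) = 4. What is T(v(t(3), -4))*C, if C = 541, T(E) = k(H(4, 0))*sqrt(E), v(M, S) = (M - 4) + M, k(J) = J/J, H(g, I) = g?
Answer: 1082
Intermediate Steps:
k(J) = 1
v(M, S) = -4 + 2*M (v(M, S) = (-4 + M) + M = -4 + 2*M)
T(E) = sqrt(E) (T(E) = 1*sqrt(E) = sqrt(E))
T(v(t(3), -4))*C = sqrt(-4 + 2*4)*541 = sqrt(-4 + 8)*541 = sqrt(4)*541 = 2*541 = 1082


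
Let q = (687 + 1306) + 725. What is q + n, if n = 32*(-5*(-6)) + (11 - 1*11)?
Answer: 3678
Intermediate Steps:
q = 2718 (q = 1993 + 725 = 2718)
n = 960 (n = 32*30 + (11 - 11) = 960 + 0 = 960)
q + n = 2718 + 960 = 3678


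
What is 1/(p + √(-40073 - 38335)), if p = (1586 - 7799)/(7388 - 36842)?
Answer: 20333078/7557996355633 - 19085838552*I*√2/7557996355633 ≈ 2.6903e-6 - 0.0035712*I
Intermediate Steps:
p = 2071/9818 (p = -6213/(-29454) = -6213*(-1/29454) = 2071/9818 ≈ 0.21094)
1/(p + √(-40073 - 38335)) = 1/(2071/9818 + √(-40073 - 38335)) = 1/(2071/9818 + √(-78408)) = 1/(2071/9818 + 198*I*√2)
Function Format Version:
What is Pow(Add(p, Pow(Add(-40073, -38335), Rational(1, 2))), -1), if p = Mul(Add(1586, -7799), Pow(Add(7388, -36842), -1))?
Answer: Add(Rational(20333078, 7557996355633), Mul(Rational(-19085838552, 7557996355633), I, Pow(2, Rational(1, 2)))) ≈ Add(2.6903e-6, Mul(-0.0035712, I))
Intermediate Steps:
p = Rational(2071, 9818) (p = Mul(-6213, Pow(-29454, -1)) = Mul(-6213, Rational(-1, 29454)) = Rational(2071, 9818) ≈ 0.21094)
Pow(Add(p, Pow(Add(-40073, -38335), Rational(1, 2))), -1) = Pow(Add(Rational(2071, 9818), Pow(Add(-40073, -38335), Rational(1, 2))), -1) = Pow(Add(Rational(2071, 9818), Pow(-78408, Rational(1, 2))), -1) = Pow(Add(Rational(2071, 9818), Mul(198, I, Pow(2, Rational(1, 2)))), -1)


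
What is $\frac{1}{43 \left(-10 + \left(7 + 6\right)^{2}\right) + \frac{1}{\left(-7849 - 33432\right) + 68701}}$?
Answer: $\frac{27420}{187470541} \approx 0.00014626$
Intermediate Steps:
$\frac{1}{43 \left(-10 + \left(7 + 6\right)^{2}\right) + \frac{1}{\left(-7849 - 33432\right) + 68701}} = \frac{1}{43 \left(-10 + 13^{2}\right) + \frac{1}{-41281 + 68701}} = \frac{1}{43 \left(-10 + 169\right) + \frac{1}{27420}} = \frac{1}{43 \cdot 159 + \frac{1}{27420}} = \frac{1}{6837 + \frac{1}{27420}} = \frac{1}{\frac{187470541}{27420}} = \frac{27420}{187470541}$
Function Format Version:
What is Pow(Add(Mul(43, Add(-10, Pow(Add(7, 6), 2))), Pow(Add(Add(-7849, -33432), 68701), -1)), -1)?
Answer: Rational(27420, 187470541) ≈ 0.00014626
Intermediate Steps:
Pow(Add(Mul(43, Add(-10, Pow(Add(7, 6), 2))), Pow(Add(Add(-7849, -33432), 68701), -1)), -1) = Pow(Add(Mul(43, Add(-10, Pow(13, 2))), Pow(Add(-41281, 68701), -1)), -1) = Pow(Add(Mul(43, Add(-10, 169)), Pow(27420, -1)), -1) = Pow(Add(Mul(43, 159), Rational(1, 27420)), -1) = Pow(Add(6837, Rational(1, 27420)), -1) = Pow(Rational(187470541, 27420), -1) = Rational(27420, 187470541)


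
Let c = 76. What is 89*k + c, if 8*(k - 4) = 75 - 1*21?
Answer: 4131/4 ≈ 1032.8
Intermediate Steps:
k = 43/4 (k = 4 + (75 - 1*21)/8 = 4 + (75 - 21)/8 = 4 + (⅛)*54 = 4 + 27/4 = 43/4 ≈ 10.750)
89*k + c = 89*(43/4) + 76 = 3827/4 + 76 = 4131/4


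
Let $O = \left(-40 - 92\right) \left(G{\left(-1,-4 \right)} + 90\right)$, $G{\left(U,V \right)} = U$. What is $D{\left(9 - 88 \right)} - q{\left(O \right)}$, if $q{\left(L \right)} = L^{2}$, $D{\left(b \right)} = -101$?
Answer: $-138015605$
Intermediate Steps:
$O = -11748$ ($O = \left(-40 - 92\right) \left(-1 + 90\right) = \left(-132\right) 89 = -11748$)
$D{\left(9 - 88 \right)} - q{\left(O \right)} = -101 - \left(-11748\right)^{2} = -101 - 138015504 = -138015605$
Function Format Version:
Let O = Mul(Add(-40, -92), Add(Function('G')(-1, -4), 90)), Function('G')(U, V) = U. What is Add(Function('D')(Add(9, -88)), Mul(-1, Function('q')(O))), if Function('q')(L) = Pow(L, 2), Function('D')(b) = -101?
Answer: -138015605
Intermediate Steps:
O = -11748 (O = Mul(Add(-40, -92), Add(-1, 90)) = Mul(-132, 89) = -11748)
Add(Function('D')(Add(9, -88)), Mul(-1, Function('q')(O))) = Add(-101, Mul(-1, Pow(-11748, 2))) = Add(-101, Mul(-1, 138015504)) = Add(-101, -138015504) = -138015605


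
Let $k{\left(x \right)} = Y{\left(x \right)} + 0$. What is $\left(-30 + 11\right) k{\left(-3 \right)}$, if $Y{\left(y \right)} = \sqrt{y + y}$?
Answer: $- 19 i \sqrt{6} \approx - 46.54 i$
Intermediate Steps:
$Y{\left(y \right)} = \sqrt{2} \sqrt{y}$ ($Y{\left(y \right)} = \sqrt{2 y} = \sqrt{2} \sqrt{y}$)
$k{\left(x \right)} = \sqrt{2} \sqrt{x}$ ($k{\left(x \right)} = \sqrt{2} \sqrt{x} + 0 = \sqrt{2} \sqrt{x}$)
$\left(-30 + 11\right) k{\left(-3 \right)} = \left(-30 + 11\right) \sqrt{2} \sqrt{-3} = - 19 \sqrt{2} i \sqrt{3} = - 19 i \sqrt{6}$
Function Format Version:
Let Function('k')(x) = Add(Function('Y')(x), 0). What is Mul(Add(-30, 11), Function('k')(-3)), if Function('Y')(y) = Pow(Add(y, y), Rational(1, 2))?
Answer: Mul(-19, I, Pow(6, Rational(1, 2))) ≈ Mul(-46.540, I)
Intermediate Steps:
Function('Y')(y) = Mul(Pow(2, Rational(1, 2)), Pow(y, Rational(1, 2))) (Function('Y')(y) = Pow(Mul(2, y), Rational(1, 2)) = Mul(Pow(2, Rational(1, 2)), Pow(y, Rational(1, 2))))
Function('k')(x) = Mul(Pow(2, Rational(1, 2)), Pow(x, Rational(1, 2))) (Function('k')(x) = Add(Mul(Pow(2, Rational(1, 2)), Pow(x, Rational(1, 2))), 0) = Mul(Pow(2, Rational(1, 2)), Pow(x, Rational(1, 2))))
Mul(Add(-30, 11), Function('k')(-3)) = Mul(Add(-30, 11), Mul(Pow(2, Rational(1, 2)), Pow(-3, Rational(1, 2)))) = Mul(-19, Mul(Pow(2, Rational(1, 2)), Mul(I, Pow(3, Rational(1, 2))))) = Mul(-19, Mul(I, Pow(6, Rational(1, 2)))) = Mul(-19, I, Pow(6, Rational(1, 2)))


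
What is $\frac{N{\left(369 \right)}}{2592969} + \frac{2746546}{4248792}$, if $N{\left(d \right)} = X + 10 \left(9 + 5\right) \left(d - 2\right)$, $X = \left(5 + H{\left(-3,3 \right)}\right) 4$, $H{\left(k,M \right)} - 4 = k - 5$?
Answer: $\frac{1223338093867}{1836164323908} \approx 0.66625$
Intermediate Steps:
$H{\left(k,M \right)} = -1 + k$ ($H{\left(k,M \right)} = 4 + \left(k - 5\right) = 4 + \left(-5 + k\right) = -1 + k$)
$X = 4$ ($X = \left(5 - 4\right) 4 = 1 \cdot 4 = 4$)
$N{\left(d \right)} = -276 + 140 d$ ($N{\left(d \right)} = 4 + 10 \left(9 + 5\right) \left(d - 2\right) = 4 + 10 \cdot 14 \left(-2 + d\right) = 4 + 10 \left(-28 + 14 d\right) = 4 + \left(-280 + 140 d\right) = -276 + 140 d$)
$\frac{N{\left(369 \right)}}{2592969} + \frac{2746546}{4248792} = \frac{-276 + 140 \cdot 369}{2592969} + \frac{2746546}{4248792} = \left(-276 + 51660\right) \frac{1}{2592969} + 2746546 \cdot \frac{1}{4248792} = 51384 \cdot \frac{1}{2592969} + \frac{1373273}{2124396} = \frac{17128}{864323} + \frac{1373273}{2124396} = \frac{1223338093867}{1836164323908}$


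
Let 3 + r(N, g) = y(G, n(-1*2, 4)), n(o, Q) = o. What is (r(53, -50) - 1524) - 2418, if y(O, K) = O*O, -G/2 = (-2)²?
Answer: -3881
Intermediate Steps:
G = -8 (G = -2*(-2)² = -2*4 = -8)
y(O, K) = O²
r(N, g) = 61 (r(N, g) = -3 + (-8)² = -3 + 64 = 61)
(r(53, -50) - 1524) - 2418 = (61 - 1524) - 2418 = -1463 - 2418 = -3881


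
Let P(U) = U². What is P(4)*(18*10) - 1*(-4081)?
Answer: 6961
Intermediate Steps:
P(4)*(18*10) - 1*(-4081) = 4²*(18*10) - 1*(-4081) = 16*180 + 4081 = 2880 + 4081 = 6961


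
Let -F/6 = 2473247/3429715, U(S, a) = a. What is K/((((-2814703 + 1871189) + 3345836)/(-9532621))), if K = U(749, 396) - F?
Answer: -167799381513029/105631792285 ≈ -1588.5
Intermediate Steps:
F = -14839482/3429715 ≈ -4.3267
K = 1373006622/3429715 (K = 396 - 1*(-14839482/3429715) = 396 + 14839482/3429715 = 1373006622/3429715 ≈ 400.33)
K/((((-2814703 + 1871189) + 3345836)/(-9532621))) = 1373006622/(3429715*((((-2814703 + 1871189) + 3345836)/(-9532621)))) = 1373006622/(3429715*(((-943514 + 3345836)*(-1/9532621)))) = 1373006622/(3429715*((2402322*(-1/9532621)))) = 1373006622/(3429715*(-2402322/9532621)) = (1373006622/3429715)*(-9532621/2402322) = -167799381513029/105631792285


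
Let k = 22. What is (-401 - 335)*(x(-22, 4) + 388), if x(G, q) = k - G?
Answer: -317952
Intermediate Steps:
x(G, q) = 22 - G
(-401 - 335)*(x(-22, 4) + 388) = (-401 - 335)*((22 - 1*(-22)) + 388) = -736*((22 + 22) + 388) = -736*(44 + 388) = -736*432 = -317952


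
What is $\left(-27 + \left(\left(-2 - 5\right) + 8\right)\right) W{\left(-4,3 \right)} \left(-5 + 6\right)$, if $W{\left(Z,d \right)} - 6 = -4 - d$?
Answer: $26$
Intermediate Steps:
$W{\left(Z,d \right)} = 2 - d$ ($W{\left(Z,d \right)} = 6 - \left(4 + d\right) = 2 - d$)
$\left(-27 + \left(\left(-2 - 5\right) + 8\right)\right) W{\left(-4,3 \right)} \left(-5 + 6\right) = \left(-27 + \left(\left(-2 - 5\right) + 8\right)\right) \left(2 - 3\right) \left(-5 + 6\right) = \left(-27 + \left(-7 + 8\right)\right) \left(2 - 3\right) 1 = \left(-27 + 1\right) \left(\left(-1\right) 1\right) = \left(-26\right) \left(-1\right) = 26$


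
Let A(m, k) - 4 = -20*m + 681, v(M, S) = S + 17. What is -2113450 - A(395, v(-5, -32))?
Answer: -2106235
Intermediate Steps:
v(M, S) = 17 + S
A(m, k) = 685 - 20*m (A(m, k) = 4 + (-20*m + 681) = 4 + (681 - 20*m) = 685 - 20*m)
-2113450 - A(395, v(-5, -32)) = -2113450 - (685 - 20*395) = -2113450 - (685 - 7900) = -2113450 - 1*(-7215) = -2113450 + 7215 = -2106235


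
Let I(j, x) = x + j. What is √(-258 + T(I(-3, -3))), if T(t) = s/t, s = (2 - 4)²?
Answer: 2*I*√582/3 ≈ 16.083*I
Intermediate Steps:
s = 4 (s = (-2)² = 4)
I(j, x) = j + x
T(t) = 4/t
√(-258 + T(I(-3, -3))) = √(-258 + 4/(-3 - 3)) = √(-258 + 4/(-6)) = √(-258 + 4*(-⅙)) = √(-258 - ⅔) = √(-776/3) = 2*I*√582/3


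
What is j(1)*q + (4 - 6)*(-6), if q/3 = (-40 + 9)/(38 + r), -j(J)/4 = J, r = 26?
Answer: 285/16 ≈ 17.813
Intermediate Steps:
j(J) = -4*J
q = -93/64 (q = 3*((-40 + 9)/(38 + 26)) = 3*(-31/64) = -93/64 ≈ -1.4531)
j(1)*q + (4 - 6)*(-6) = -4*1*(-93/64) + (4 - 6)*(-6) = -4*(-93/64) - 2*(-6) = 93/16 + 12 = 285/16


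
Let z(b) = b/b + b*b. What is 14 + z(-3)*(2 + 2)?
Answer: 54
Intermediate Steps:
z(b) = 1 + b²
14 + z(-3)*(2 + 2) = 14 + (1 + (-3)²)*(2 + 2) = 14 + (1 + 9)*4 = 14 + 10*4 = 14 + 40 = 54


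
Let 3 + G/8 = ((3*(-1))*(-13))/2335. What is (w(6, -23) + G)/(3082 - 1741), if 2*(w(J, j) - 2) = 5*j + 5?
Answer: -179483/3131235 ≈ -0.057320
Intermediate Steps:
w(J, j) = 9/2 + 5*j/2 (w(J, j) = 2 + (5*j + 5)/2 = 2 + (5 + 5*j)/2 = 2 + (5/2 + 5*j/2) = 9/2 + 5*j/2)
G = -55728/2335 (G = -24 + 8*(((3*(-1))*(-13))/2335) = -24 + 8*(-3*(-13)*(1/2335)) = -24 + 8*(39*(1/2335)) = -24 + 8*(39/2335) = -24 + 312/2335 = -55728/2335 ≈ -23.866)
(w(6, -23) + G)/(3082 - 1741) = ((9/2 + (5/2)*(-23)) - 55728/2335)/(3082 - 1741) = ((9/2 - 115/2) - 55728/2335)/1341 = (-53 - 55728/2335)*(1/1341) = -179483/2335*1/1341 = -179483/3131235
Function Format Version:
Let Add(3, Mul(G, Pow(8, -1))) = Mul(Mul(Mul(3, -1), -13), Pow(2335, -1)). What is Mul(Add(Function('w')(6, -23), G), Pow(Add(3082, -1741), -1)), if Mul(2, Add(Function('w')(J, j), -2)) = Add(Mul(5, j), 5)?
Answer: Rational(-179483, 3131235) ≈ -0.057320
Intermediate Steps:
Function('w')(J, j) = Add(Rational(9, 2), Mul(Rational(5, 2), j)) (Function('w')(J, j) = Add(2, Mul(Rational(1, 2), Add(Mul(5, j), 5))) = Add(2, Mul(Rational(1, 2), Add(5, Mul(5, j)))) = Add(2, Add(Rational(5, 2), Mul(Rational(5, 2), j))) = Add(Rational(9, 2), Mul(Rational(5, 2), j)))
G = Rational(-55728, 2335) (G = Add(-24, Mul(8, Mul(Mul(Mul(3, -1), -13), Pow(2335, -1)))) = Add(-24, Mul(8, Mul(Mul(-3, -13), Rational(1, 2335)))) = Add(-24, Mul(8, Mul(39, Rational(1, 2335)))) = Add(-24, Mul(8, Rational(39, 2335))) = Add(-24, Rational(312, 2335)) = Rational(-55728, 2335) ≈ -23.866)
Mul(Add(Function('w')(6, -23), G), Pow(Add(3082, -1741), -1)) = Mul(Add(Add(Rational(9, 2), Mul(Rational(5, 2), -23)), Rational(-55728, 2335)), Pow(Add(3082, -1741), -1)) = Mul(Add(Add(Rational(9, 2), Rational(-115, 2)), Rational(-55728, 2335)), Pow(1341, -1)) = Mul(Add(-53, Rational(-55728, 2335)), Rational(1, 1341)) = Mul(Rational(-179483, 2335), Rational(1, 1341)) = Rational(-179483, 3131235)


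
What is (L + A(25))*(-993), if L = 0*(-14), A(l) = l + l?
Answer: -49650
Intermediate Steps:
A(l) = 2*l
L = 0
(L + A(25))*(-993) = (0 + 2*25)*(-993) = (0 + 50)*(-993) = 50*(-993) = -49650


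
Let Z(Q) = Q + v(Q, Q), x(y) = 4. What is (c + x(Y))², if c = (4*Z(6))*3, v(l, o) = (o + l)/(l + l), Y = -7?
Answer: 7744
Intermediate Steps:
v(l, o) = (l + o)/(2*l) (v(l, o) = (l + o)/((2*l)) = (l + o)*(1/(2*l)) = (l + o)/(2*l))
Z(Q) = 1 + Q (Z(Q) = Q + (Q + Q)/(2*Q) = Q + (2*Q)/(2*Q) = Q + 1 = 1 + Q)
c = 84 (c = (4*(1 + 6))*3 = (4*7)*3 = 28*3 = 84)
(c + x(Y))² = (84 + 4)² = 88² = 7744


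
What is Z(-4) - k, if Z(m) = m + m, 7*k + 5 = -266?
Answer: 215/7 ≈ 30.714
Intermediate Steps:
k = -271/7 (k = -5/7 + (1/7)*(-266) = -5/7 - 38 = -271/7 ≈ -38.714)
Z(m) = 2*m
Z(-4) - k = 2*(-4) - 1*(-271/7) = -8 + 271/7 = 215/7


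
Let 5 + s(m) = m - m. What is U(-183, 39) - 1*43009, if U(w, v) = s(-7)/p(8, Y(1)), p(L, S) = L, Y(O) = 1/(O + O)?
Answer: -344077/8 ≈ -43010.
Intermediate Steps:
Y(O) = 1/(2*O)
s(m) = -5 (s(m) = -5 + (m - m) = -5 + 0 = -5)
U(w, v) = -5/8
U(-183, 39) - 1*43009 = -5/8 - 1*43009 = -5/8 - 43009 = -344077/8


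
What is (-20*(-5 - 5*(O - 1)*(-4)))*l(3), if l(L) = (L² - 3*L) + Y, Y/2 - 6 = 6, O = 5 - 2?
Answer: -16800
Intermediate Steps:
O = 3
Y = 24 (Y = 12 + 2*6 = 12 + 12 = 24)
l(L) = 24 + L² - 3*L (l(L) = (L² - 3*L) + 24 = 24 + L² - 3*L)
(-20*(-5 - 5*(O - 1)*(-4)))*l(3) = (-20*(-5 - 5*(3 - 1)*(-4)))*(24 + 3² - 3*3) = (-20*(-5 - 5*2*(-4)))*(24 + 9 - 9) = -20*(-5 - 10*(-4))*24 = -20*(-5 + 40)*24 = -20*35*24 = -700*24 = -16800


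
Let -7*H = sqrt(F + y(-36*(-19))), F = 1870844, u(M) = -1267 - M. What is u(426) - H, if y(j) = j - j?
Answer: -1693 + 2*sqrt(467711)/7 ≈ -1497.6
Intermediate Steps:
y(j) = 0
H = -2*sqrt(467711)/7 (H = -sqrt(1870844 + 0)/7 = -2*sqrt(467711)/7 ≈ -195.40)
u(426) - H = (-1267 - 1*426) - (-2)*sqrt(467711)/7 = (-1267 - 426) + 2*sqrt(467711)/7 = -1693 + 2*sqrt(467711)/7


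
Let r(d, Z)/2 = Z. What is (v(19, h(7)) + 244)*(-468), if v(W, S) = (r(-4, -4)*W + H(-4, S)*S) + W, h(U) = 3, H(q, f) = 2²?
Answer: -57564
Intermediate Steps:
H(q, f) = 4
r(d, Z) = 2*Z
v(W, S) = -7*W + 4*S (v(W, S) = ((2*(-4))*W + 4*S) + W = (-8*W + 4*S) + W = -7*W + 4*S)
(v(19, h(7)) + 244)*(-468) = ((-7*19 + 4*3) + 244)*(-468) = ((-133 + 12) + 244)*(-468) = (-121 + 244)*(-468) = 123*(-468) = -57564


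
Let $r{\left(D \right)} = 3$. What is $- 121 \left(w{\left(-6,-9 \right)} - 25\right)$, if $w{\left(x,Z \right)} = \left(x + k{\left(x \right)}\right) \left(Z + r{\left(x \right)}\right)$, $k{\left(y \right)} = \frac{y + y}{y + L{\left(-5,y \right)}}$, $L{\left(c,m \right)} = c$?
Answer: $-539$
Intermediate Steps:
$k{\left(y \right)} = \frac{2 y}{-5 + y}$ ($k{\left(y \right)} = \frac{y + y}{y - 5} = \frac{2 y}{-5 + y}$)
$w{\left(x,Z \right)} = \left(3 + Z\right) \left(x + \frac{2 x}{-5 + x}\right)$ ($w{\left(x,Z \right)} = \left(x + \frac{2 x}{-5 + x}\right) \left(Z + 3\right) = \left(x + \frac{2 x}{-5 + x}\right) \left(3 + Z\right) = \left(3 + Z\right) \left(x + \frac{2 x}{-5 + x}\right)$)
$- 121 \left(w{\left(-6,-9 \right)} - 25\right) = - 121 \left(- \frac{6 \left(6 + 2 \left(-9\right) + \left(-5 - 6\right) \left(3 - 9\right)\right)}{-5 - 6} - 25\right) = - 121 \left(- \frac{6 \left(6 - 18 - -66\right)}{-11} - 25\right) = - 121 \left(\left(-6\right) \left(- \frac{1}{11}\right) \left(6 - 18 + 66\right) - 25\right) = - 121 \left(\left(-6\right) \left(- \frac{1}{11}\right) 54 - 25\right) = - 121 \left(\frac{324}{11} - 25\right) = \left(-121\right) \frac{49}{11} = -539$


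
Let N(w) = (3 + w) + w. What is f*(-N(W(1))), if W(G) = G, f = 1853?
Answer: -9265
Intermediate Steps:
N(w) = 3 + 2*w
f*(-N(W(1))) = 1853*(-(3 + 2*1)) = 1853*(-(3 + 2)) = 1853*(-1*5) = 1853*(-5) = -9265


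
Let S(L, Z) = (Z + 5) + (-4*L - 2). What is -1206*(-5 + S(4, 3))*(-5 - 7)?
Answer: -217080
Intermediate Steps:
S(L, Z) = 3 + Z - 4*L (S(L, Z) = (5 + Z) + (-2 - 4*L) = 3 + Z - 4*L)
-1206*(-5 + S(4, 3))*(-5 - 7) = -1206*(-5 + (3 + 3 - 4*4))*(-5 - 7) = -1206*(-5 + (3 + 3 - 16))*(-12) = -1206*(-5 - 10)*(-12) = -(-18090)*(-12) = -1206*180 = -217080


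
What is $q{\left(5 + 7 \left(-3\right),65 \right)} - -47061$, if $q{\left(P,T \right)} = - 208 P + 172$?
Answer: $50561$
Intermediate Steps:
$q{\left(P,T \right)} = 172 - 208 P$
$q{\left(5 + 7 \left(-3\right),65 \right)} - -47061 = \left(172 - 208 \left(5 + 7 \left(-3\right)\right)\right) - -47061 = \left(172 - 208 \left(5 - 21\right)\right) + 47061 = \left(172 - -3328\right) + 47061 = \left(172 + 3328\right) + 47061 = 3500 + 47061 = 50561$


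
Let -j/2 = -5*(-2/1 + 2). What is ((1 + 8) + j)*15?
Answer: 135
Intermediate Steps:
j = 0 (j = -(-10)*(-2/1 + 2) = -(-10)*(-2*1 + 2) = -(-10)*(-2 + 2) = -(-10)*0 = -2*0 = 0)
((1 + 8) + j)*15 = ((1 + 8) + 0)*15 = (9 + 0)*15 = 9*15 = 135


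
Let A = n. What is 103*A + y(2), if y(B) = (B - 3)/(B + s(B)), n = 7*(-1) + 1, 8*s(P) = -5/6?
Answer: -56286/91 ≈ -618.53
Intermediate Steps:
s(P) = -5/48 (s(P) = (-5/6)/8 = (-5*⅙)/8 = (⅛)*(-⅚) = -5/48)
n = -6 (n = -7 + 1 = -6)
A = -6
y(B) = (-3 + B)/(-5/48 + B) (y(B) = (B - 3)/(B - 5/48) = (-3 + B)/(-5/48 + B))
103*A + y(2) = 103*(-6) + 48*(-3 + 2)/(-5 + 48*2) = -618 + 48*(-1)/(-5 + 96) = -618 + 48*(-1)/91 = -618 + 48*(1/91)*(-1) = -618 - 48/91 = -56286/91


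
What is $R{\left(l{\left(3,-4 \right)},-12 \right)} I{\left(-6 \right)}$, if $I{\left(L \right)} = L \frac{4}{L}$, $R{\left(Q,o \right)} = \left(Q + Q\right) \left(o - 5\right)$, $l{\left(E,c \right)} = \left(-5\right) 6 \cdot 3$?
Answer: $12240$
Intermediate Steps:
$l{\left(E,c \right)} = -90$ ($l{\left(E,c \right)} = \left(-30\right) 3 = -90$)
$R{\left(Q,o \right)} = 2 Q \left(-5 + o\right)$
$I{\left(L \right)} = 4$
$R{\left(l{\left(3,-4 \right)},-12 \right)} I{\left(-6 \right)} = 2 \left(-90\right) \left(-5 - 12\right) 4 = 2 \left(-90\right) \left(-17\right) 4 = 3060 \cdot 4 = 12240$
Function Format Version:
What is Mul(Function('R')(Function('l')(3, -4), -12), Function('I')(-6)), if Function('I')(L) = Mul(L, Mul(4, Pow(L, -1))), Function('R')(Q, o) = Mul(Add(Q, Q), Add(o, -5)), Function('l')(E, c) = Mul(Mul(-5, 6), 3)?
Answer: 12240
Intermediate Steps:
Function('l')(E, c) = -90 (Function('l')(E, c) = Mul(-30, 3) = -90)
Function('R')(Q, o) = Mul(2, Q, Add(-5, o)) (Function('R')(Q, o) = Mul(Mul(2, Q), Add(-5, o)) = Mul(2, Q, Add(-5, o)))
Function('I')(L) = 4
Mul(Function('R')(Function('l')(3, -4), -12), Function('I')(-6)) = Mul(Mul(2, -90, Add(-5, -12)), 4) = Mul(Mul(2, -90, -17), 4) = Mul(3060, 4) = 12240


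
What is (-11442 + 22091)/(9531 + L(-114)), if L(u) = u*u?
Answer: 10649/22527 ≈ 0.47272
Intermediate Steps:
L(u) = u²
(-11442 + 22091)/(9531 + L(-114)) = (-11442 + 22091)/(9531 + (-114)²) = 10649/(9531 + 12996) = 10649/22527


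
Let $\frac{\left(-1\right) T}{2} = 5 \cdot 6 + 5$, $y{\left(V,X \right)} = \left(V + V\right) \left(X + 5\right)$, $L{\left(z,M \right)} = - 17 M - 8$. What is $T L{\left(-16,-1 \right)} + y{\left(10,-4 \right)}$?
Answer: $-610$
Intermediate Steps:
$L{\left(z,M \right)} = -8 - 17 M$
$y{\left(V,X \right)} = 2 V \left(5 + X\right)$
$T = -70$ ($T = - 2 \left(5 \cdot 6 + 5\right) = - 2 \left(30 + 5\right) = \left(-2\right) 35 = -70$)
$T L{\left(-16,-1 \right)} + y{\left(10,-4 \right)} = - 70 \left(-8 - -17\right) + 2 \cdot 10 \left(5 - 4\right) = - 70 \left(-8 + 17\right) + 2 \cdot 10 \cdot 1 = \left(-70\right) 9 + 20 = -630 + 20 = -610$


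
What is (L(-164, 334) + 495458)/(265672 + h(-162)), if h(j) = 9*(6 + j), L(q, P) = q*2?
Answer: 247565/132134 ≈ 1.8736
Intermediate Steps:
L(q, P) = 2*q
h(j) = 54 + 9*j
(L(-164, 334) + 495458)/(265672 + h(-162)) = (2*(-164) + 495458)/(265672 + (54 + 9*(-162))) = (-328 + 495458)/(265672 + (54 - 1458)) = 495130/(265672 - 1404) = 495130/264268 = 495130*(1/264268) = 247565/132134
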